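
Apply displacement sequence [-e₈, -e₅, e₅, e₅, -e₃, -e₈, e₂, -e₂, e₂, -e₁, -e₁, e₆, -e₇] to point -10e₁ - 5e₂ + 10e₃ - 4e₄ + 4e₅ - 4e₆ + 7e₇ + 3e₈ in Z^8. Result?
(-12, -4, 9, -4, 5, -3, 6, 1)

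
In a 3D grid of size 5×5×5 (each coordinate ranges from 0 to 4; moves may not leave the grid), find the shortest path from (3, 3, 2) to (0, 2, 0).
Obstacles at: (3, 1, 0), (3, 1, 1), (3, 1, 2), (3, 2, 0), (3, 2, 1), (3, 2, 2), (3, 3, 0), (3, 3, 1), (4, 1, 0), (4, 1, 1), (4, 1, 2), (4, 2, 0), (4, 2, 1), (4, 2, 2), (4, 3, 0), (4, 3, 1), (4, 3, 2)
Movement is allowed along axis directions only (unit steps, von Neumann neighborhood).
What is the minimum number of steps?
6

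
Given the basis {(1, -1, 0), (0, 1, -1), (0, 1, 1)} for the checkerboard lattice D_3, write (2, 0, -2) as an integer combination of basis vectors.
2b₁ + 2b₂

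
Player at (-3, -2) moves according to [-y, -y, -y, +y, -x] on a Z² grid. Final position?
(-4, -4)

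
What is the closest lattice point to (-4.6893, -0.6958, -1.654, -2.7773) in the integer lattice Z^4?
(-5, -1, -2, -3)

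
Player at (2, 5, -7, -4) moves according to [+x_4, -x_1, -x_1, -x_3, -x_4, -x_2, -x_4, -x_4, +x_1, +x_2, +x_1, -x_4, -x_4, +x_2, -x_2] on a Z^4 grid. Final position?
(2, 5, -8, -8)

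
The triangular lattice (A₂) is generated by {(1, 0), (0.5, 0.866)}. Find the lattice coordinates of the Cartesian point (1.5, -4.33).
4b₁ - 5b₂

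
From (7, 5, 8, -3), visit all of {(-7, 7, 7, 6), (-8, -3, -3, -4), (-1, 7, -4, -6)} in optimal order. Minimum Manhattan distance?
75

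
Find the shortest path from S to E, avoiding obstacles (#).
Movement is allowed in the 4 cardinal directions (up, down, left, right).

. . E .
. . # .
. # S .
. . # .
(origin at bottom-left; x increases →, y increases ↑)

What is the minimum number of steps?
4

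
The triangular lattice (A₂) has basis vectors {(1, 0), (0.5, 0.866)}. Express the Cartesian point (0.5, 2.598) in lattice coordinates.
-b₁ + 3b₂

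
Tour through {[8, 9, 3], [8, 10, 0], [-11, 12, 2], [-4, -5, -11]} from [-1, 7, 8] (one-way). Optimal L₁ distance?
80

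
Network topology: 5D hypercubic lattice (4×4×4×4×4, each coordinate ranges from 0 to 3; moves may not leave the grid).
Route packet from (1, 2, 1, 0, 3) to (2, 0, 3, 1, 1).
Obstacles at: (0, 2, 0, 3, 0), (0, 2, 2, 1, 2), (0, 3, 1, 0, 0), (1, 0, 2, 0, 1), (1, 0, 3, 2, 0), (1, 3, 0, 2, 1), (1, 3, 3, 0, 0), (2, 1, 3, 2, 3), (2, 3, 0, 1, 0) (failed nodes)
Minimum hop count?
8
(one shortest path: (1, 2, 1, 0, 3) → (2, 2, 1, 0, 3) → (2, 1, 1, 0, 3) → (2, 0, 1, 0, 3) → (2, 0, 2, 0, 3) → (2, 0, 3, 0, 3) → (2, 0, 3, 1, 3) → (2, 0, 3, 1, 2) → (2, 0, 3, 1, 1))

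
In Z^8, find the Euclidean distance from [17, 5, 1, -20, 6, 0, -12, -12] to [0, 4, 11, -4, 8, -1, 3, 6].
34.641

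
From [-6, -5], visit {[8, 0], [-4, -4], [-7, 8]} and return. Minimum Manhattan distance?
56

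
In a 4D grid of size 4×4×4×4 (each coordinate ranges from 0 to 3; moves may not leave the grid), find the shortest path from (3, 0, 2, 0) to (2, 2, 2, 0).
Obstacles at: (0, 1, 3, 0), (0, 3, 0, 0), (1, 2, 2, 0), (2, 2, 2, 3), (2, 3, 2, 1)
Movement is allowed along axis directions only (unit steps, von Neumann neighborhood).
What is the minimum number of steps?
3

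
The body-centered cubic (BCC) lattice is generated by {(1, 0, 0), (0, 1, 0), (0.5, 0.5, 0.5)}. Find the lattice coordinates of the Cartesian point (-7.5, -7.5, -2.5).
-5b₁ - 5b₂ - 5b₃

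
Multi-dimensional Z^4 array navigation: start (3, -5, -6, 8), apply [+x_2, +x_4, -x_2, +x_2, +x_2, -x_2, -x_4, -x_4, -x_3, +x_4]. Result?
(3, -4, -7, 8)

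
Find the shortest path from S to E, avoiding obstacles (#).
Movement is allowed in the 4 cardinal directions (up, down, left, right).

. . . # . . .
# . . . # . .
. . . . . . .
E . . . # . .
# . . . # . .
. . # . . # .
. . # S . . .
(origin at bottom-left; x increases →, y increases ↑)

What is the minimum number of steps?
6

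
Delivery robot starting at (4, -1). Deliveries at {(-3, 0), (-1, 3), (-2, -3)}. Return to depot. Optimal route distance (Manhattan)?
26
(one optimal route: (4, -1) → (-1, 3) → (-3, 0) → (-2, -3) → (4, -1))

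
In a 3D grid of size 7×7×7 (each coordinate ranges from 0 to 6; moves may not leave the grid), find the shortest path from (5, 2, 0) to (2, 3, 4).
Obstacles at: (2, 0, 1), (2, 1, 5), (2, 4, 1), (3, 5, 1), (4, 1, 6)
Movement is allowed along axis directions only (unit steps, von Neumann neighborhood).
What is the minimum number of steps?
8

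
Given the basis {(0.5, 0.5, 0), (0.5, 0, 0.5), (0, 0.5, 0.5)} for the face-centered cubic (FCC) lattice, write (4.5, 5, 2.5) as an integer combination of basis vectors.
7b₁ + 2b₂ + 3b₃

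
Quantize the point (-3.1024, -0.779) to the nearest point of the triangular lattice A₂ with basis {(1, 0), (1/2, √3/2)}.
(-3.5, -0.866)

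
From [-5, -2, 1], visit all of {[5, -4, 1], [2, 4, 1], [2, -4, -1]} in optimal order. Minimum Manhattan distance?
27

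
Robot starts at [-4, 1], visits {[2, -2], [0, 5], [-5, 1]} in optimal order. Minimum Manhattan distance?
19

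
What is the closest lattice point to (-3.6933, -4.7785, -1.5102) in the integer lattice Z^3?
(-4, -5, -2)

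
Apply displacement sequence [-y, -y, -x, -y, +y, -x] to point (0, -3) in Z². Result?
(-2, -5)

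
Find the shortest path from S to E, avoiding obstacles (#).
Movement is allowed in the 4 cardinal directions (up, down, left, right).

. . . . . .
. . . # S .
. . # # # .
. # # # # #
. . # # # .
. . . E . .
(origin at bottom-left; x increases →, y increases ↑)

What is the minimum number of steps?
13
(one shortest path: (4, 4) → (4, 5) → (3, 5) → (2, 5) → (1, 5) → (0, 5) → (0, 4) → (0, 3) → (0, 2) → (0, 1) → (1, 1) → (1, 0) → (2, 0) → (3, 0))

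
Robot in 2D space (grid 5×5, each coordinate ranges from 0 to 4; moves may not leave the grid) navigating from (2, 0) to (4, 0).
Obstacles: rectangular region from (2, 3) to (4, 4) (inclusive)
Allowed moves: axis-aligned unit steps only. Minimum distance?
2
(one shortest path: (2, 0) → (3, 0) → (4, 0))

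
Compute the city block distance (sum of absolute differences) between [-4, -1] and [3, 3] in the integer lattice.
11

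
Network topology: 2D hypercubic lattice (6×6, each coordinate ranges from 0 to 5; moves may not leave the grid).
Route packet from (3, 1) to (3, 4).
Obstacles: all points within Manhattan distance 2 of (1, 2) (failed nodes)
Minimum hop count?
5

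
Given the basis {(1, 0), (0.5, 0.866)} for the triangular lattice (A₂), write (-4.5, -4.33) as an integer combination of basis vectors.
-2b₁ - 5b₂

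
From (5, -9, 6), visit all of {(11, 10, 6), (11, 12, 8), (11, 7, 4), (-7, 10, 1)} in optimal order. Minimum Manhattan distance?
60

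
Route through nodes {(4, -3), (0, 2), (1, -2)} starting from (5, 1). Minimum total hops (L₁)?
14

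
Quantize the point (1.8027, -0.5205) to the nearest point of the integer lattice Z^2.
(2, -1)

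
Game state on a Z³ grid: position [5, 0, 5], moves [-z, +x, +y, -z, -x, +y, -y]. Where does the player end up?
(5, 1, 3)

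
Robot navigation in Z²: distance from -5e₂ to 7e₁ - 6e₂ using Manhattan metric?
8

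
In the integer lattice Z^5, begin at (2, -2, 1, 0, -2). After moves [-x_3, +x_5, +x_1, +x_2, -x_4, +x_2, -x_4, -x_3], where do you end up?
(3, 0, -1, -2, -1)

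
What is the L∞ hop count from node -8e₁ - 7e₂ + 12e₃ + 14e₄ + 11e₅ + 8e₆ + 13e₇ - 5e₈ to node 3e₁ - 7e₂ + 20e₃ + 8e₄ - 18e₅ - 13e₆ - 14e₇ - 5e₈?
29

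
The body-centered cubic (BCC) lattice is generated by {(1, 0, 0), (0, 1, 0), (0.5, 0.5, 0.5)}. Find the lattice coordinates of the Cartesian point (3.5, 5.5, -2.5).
6b₁ + 8b₂ - 5b₃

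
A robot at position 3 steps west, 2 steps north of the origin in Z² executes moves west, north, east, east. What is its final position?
(-2, 3)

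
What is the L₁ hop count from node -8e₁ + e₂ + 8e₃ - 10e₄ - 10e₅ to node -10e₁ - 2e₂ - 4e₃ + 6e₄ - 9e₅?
34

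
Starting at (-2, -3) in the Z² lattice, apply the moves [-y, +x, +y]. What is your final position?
(-1, -3)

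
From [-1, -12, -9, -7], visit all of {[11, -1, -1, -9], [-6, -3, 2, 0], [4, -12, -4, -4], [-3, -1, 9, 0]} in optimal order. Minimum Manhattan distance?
82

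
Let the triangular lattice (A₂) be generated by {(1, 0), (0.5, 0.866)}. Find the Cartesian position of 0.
(0, 0)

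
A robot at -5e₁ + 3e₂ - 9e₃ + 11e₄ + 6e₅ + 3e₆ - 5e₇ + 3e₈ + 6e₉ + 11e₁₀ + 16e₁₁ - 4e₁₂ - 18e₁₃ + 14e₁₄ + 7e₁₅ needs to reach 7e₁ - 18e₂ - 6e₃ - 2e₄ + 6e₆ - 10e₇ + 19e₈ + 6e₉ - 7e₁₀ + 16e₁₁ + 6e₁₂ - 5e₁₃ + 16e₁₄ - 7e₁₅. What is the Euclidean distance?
43.382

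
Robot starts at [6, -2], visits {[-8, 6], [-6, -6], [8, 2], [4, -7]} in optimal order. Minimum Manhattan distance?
44
(one optimal route: (6, -2) → (8, 2) → (4, -7) → (-6, -6) → (-8, 6))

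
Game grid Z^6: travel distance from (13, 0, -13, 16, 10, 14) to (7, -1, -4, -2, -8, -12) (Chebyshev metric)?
26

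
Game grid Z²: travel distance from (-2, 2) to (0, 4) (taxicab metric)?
4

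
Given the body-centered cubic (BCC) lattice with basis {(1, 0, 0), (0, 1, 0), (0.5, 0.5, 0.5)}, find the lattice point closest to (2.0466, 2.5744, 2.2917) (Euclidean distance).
(2.5, 2.5, 2.5)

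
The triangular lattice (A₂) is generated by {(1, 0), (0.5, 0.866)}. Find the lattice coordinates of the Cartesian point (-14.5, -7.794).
-10b₁ - 9b₂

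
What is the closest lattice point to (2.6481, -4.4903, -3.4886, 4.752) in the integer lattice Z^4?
(3, -4, -3, 5)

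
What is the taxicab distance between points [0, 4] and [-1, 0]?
5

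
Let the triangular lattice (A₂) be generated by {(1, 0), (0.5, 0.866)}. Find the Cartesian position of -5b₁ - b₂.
(-5.5, -0.866)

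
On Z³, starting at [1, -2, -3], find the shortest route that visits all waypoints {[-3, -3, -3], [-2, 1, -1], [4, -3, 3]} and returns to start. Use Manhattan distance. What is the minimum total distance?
36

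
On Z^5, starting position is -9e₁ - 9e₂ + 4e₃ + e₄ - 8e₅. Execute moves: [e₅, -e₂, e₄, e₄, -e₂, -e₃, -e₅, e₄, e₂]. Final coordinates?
(-9, -10, 3, 4, -8)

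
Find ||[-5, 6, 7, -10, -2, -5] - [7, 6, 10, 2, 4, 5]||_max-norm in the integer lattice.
12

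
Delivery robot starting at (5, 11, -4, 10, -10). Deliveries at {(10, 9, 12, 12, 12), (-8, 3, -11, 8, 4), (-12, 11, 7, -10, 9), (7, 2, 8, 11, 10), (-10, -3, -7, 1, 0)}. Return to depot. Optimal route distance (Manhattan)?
232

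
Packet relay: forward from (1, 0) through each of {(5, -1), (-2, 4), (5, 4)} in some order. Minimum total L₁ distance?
17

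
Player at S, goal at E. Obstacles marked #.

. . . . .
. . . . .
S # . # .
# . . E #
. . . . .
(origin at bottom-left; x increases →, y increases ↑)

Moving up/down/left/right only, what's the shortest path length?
6
(one shortest path: (0, 2) → (0, 3) → (1, 3) → (2, 3) → (2, 2) → (2, 1) → (3, 1))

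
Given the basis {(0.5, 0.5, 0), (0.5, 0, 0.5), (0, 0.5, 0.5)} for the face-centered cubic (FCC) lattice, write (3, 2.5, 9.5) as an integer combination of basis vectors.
-4b₁ + 10b₂ + 9b₃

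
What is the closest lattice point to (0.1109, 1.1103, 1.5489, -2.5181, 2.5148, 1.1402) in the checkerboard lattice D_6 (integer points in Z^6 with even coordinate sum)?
(0, 1, 2, -3, 3, 1)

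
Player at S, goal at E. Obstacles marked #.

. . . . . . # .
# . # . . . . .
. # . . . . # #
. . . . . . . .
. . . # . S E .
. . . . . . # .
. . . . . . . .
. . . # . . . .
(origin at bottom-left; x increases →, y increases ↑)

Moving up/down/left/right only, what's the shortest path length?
1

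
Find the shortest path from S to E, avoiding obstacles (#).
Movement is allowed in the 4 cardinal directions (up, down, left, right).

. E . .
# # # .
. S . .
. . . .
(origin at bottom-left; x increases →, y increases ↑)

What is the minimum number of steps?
6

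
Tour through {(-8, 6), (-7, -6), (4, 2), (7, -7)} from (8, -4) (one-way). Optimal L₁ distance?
45
(one optimal route: (8, -4) → (7, -7) → (4, 2) → (-8, 6) → (-7, -6))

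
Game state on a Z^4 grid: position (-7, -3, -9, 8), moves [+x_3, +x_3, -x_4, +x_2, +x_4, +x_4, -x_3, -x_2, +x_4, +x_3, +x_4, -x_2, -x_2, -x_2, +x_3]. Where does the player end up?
(-7, -6, -6, 11)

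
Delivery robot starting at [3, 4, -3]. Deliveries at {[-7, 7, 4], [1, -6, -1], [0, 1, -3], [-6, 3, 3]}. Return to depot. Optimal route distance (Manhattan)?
62
(one optimal route: (3, 4, -3) → (-7, 7, 4) → (-6, 3, 3) → (1, -6, -1) → (0, 1, -3) → (3, 4, -3))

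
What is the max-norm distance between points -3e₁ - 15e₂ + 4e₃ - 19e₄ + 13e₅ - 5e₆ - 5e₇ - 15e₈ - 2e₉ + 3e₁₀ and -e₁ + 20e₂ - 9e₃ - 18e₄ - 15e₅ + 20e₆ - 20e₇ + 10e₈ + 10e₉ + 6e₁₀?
35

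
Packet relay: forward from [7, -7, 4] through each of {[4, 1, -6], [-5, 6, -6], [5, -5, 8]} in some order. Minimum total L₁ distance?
43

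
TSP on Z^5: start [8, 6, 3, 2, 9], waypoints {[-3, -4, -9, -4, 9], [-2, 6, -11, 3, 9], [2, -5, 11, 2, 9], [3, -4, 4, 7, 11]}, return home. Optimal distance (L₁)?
116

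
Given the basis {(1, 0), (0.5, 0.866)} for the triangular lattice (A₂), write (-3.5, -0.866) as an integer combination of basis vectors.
-3b₁ - b₂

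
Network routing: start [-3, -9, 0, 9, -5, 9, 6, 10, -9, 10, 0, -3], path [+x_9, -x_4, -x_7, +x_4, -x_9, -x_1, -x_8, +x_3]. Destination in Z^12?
(-4, -9, 1, 9, -5, 9, 5, 9, -9, 10, 0, -3)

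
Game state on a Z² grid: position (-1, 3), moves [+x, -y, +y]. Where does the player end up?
(0, 3)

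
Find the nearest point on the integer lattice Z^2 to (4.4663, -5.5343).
(4, -6)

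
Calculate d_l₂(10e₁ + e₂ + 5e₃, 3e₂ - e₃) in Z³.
11.8322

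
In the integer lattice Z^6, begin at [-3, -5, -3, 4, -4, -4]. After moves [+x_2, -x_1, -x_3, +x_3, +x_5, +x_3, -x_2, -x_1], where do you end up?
(-5, -5, -2, 4, -3, -4)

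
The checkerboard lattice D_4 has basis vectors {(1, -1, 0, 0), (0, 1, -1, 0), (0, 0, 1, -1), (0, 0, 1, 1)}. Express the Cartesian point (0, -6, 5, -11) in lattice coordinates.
-6b₂ + 5b₃ - 6b₄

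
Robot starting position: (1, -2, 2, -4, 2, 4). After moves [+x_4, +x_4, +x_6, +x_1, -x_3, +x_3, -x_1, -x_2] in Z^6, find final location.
(1, -3, 2, -2, 2, 5)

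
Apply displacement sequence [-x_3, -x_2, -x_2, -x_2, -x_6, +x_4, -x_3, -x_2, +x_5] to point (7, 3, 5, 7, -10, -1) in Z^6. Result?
(7, -1, 3, 8, -9, -2)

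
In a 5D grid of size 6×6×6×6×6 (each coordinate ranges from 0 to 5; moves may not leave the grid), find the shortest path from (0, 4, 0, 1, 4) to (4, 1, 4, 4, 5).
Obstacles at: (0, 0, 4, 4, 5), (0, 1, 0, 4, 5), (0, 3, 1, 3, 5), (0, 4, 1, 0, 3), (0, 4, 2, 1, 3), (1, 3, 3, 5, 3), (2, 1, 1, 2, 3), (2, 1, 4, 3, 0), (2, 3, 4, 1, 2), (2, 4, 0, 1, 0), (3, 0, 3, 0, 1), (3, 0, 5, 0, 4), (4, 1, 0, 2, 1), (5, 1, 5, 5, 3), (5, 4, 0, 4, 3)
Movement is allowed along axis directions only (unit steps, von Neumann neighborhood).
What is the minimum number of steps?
15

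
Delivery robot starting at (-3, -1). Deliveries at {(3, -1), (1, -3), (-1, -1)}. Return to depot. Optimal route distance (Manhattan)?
16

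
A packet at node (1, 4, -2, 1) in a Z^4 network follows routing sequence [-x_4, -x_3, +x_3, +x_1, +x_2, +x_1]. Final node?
(3, 5, -2, 0)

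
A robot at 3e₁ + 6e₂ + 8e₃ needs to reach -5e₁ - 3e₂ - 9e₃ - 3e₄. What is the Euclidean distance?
21.0476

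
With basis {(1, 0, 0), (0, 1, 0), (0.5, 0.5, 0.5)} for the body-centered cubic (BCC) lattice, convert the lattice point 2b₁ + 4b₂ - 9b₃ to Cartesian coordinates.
(-2.5, -0.5, -4.5)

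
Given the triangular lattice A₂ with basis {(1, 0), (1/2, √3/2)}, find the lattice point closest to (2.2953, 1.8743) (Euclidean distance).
(2, 1.732)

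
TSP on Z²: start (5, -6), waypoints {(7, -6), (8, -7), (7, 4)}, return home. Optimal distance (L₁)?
28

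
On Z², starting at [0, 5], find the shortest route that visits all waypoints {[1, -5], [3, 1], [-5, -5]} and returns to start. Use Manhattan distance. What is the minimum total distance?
36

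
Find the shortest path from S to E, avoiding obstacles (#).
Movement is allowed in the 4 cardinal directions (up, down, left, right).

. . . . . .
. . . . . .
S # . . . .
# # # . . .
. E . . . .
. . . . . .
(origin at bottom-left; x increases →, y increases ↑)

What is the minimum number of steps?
9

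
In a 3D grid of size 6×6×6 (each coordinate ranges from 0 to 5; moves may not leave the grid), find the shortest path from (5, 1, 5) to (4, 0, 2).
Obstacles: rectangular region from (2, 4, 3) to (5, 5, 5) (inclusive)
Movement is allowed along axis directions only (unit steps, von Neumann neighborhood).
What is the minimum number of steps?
5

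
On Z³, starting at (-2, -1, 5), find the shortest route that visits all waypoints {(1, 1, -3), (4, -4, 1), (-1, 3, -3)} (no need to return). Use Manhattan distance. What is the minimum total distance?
29
(one optimal route: (-2, -1, 5) → (4, -4, 1) → (1, 1, -3) → (-1, 3, -3))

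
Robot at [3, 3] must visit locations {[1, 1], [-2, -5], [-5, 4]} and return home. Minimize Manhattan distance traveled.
34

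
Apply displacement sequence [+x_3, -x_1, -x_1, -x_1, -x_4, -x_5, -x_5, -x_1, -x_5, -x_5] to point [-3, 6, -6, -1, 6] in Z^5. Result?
(-7, 6, -5, -2, 2)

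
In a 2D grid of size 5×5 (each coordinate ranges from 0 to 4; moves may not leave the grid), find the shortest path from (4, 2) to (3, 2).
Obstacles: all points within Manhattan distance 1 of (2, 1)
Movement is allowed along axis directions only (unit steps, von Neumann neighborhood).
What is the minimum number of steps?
1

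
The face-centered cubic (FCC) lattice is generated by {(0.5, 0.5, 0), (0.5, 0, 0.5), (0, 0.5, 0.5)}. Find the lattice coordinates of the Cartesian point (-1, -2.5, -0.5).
-3b₁ + b₂ - 2b₃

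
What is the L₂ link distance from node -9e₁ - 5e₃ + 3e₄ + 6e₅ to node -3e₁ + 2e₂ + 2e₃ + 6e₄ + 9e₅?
10.3441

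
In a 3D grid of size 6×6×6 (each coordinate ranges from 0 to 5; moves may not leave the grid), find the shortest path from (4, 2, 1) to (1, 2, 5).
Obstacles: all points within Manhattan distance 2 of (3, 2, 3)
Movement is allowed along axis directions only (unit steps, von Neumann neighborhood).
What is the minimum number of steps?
9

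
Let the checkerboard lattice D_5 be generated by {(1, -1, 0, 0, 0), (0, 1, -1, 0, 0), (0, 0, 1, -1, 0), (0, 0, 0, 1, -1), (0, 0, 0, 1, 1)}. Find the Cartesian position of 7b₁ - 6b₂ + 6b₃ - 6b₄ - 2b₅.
(7, -13, 12, -14, 4)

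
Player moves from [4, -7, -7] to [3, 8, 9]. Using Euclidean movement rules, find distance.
21.9545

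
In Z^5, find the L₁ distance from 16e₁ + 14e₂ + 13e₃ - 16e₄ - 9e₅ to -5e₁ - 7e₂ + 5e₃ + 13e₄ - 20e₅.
90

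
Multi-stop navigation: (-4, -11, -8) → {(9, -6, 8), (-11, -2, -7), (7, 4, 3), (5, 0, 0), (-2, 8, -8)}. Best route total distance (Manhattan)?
86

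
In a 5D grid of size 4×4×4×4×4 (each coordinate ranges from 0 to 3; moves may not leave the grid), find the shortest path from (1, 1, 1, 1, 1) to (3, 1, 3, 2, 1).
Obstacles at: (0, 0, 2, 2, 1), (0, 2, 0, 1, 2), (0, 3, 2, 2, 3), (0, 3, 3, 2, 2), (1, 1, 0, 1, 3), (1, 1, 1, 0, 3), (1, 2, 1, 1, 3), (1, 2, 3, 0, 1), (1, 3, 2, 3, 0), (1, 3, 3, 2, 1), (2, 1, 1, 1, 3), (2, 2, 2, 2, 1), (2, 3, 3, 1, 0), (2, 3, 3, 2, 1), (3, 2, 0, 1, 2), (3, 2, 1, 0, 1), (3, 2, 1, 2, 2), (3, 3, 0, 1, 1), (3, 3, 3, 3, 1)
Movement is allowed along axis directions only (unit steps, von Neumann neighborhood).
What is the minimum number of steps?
5
(one shortest path: (1, 1, 1, 1, 1) → (2, 1, 1, 1, 1) → (3, 1, 1, 1, 1) → (3, 1, 2, 1, 1) → (3, 1, 3, 1, 1) → (3, 1, 3, 2, 1))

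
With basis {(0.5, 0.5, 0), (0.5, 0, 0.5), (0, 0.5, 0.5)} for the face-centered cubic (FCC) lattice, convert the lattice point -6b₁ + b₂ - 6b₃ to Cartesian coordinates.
(-2.5, -6, -2.5)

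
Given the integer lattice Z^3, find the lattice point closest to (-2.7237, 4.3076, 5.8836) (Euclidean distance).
(-3, 4, 6)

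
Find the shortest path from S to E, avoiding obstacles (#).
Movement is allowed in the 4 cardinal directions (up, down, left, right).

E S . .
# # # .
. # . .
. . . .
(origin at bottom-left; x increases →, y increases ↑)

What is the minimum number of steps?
1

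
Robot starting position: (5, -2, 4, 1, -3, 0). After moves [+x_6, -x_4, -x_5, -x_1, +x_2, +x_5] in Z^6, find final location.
(4, -1, 4, 0, -3, 1)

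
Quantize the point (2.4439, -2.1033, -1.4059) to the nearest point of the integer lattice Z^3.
(2, -2, -1)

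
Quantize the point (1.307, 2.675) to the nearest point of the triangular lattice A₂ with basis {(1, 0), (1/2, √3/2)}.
(1.5, 2.598)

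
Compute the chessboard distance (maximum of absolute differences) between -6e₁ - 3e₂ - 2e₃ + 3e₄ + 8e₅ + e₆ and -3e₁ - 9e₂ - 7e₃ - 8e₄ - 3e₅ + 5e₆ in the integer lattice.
11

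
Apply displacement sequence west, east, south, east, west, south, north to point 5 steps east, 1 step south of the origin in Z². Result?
(5, -2)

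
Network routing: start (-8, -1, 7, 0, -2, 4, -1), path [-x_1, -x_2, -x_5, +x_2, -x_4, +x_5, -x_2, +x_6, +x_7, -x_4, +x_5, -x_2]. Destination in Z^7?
(-9, -3, 7, -2, -1, 5, 0)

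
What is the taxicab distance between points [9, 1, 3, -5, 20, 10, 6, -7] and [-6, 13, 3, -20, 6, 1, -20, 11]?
109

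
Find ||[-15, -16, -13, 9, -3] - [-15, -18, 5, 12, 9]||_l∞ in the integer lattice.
18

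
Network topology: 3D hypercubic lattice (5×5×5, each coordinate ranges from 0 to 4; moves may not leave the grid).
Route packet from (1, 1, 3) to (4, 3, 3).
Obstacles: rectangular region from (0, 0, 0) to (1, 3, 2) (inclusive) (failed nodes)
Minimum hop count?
5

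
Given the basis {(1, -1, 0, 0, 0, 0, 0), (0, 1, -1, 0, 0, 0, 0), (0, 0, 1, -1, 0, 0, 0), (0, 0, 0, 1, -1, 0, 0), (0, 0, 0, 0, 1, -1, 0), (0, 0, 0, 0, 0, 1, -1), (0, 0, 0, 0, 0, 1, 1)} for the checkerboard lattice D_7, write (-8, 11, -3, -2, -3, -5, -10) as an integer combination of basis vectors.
-8b₁ + 3b₂ - 2b₄ - 5b₅ - 10b₇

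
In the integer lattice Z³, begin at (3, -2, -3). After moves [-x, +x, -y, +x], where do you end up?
(4, -3, -3)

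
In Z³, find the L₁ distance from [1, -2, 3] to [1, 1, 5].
5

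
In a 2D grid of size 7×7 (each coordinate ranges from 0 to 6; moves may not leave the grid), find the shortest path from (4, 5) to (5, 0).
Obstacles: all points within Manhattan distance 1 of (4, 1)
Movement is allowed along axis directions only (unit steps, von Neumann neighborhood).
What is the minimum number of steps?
8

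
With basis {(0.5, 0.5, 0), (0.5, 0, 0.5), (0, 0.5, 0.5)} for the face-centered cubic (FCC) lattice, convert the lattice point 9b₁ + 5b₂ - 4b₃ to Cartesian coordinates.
(7, 2.5, 0.5)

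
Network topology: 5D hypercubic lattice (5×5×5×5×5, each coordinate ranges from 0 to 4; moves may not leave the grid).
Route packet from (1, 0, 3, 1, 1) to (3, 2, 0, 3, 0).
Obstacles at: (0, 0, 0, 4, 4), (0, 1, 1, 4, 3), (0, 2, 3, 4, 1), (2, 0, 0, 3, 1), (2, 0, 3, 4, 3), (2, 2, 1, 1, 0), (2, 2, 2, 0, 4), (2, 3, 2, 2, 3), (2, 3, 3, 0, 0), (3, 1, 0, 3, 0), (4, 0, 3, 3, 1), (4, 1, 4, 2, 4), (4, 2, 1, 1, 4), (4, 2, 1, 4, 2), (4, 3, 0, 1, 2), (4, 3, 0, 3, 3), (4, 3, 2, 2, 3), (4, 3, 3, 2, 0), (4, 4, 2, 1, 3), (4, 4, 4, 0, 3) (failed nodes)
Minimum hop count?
10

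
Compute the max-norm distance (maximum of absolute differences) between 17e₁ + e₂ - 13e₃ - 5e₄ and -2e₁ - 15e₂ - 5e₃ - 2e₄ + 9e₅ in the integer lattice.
19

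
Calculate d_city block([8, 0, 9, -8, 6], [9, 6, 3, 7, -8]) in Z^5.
42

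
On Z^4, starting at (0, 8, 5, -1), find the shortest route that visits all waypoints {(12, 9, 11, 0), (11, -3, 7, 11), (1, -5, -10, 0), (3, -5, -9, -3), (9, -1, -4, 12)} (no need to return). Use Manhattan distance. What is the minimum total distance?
100
(one optimal route: (0, 8, 5, -1) → (12, 9, 11, 0) → (11, -3, 7, 11) → (9, -1, -4, 12) → (1, -5, -10, 0) → (3, -5, -9, -3))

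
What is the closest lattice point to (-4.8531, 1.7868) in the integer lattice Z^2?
(-5, 2)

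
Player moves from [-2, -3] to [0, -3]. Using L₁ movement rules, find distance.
2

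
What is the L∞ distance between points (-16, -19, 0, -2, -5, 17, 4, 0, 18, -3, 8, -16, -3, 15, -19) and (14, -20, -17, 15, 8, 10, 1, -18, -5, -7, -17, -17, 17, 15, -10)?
30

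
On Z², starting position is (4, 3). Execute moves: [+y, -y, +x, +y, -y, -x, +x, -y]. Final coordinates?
(5, 2)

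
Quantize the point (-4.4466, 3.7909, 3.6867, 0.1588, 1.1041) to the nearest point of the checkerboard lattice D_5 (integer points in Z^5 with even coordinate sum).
(-5, 4, 4, 0, 1)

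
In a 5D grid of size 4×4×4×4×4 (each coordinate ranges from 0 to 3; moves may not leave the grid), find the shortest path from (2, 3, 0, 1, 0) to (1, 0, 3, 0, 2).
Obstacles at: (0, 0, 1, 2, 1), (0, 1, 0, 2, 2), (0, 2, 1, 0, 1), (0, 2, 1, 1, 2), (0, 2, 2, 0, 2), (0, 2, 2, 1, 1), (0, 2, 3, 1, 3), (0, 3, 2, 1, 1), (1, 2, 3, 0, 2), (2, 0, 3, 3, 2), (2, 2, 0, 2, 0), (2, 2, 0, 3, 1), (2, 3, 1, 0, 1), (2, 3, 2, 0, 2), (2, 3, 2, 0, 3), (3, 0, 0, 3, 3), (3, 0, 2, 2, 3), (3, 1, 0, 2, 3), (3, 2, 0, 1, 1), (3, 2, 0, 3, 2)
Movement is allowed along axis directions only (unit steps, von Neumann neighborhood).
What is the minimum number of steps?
10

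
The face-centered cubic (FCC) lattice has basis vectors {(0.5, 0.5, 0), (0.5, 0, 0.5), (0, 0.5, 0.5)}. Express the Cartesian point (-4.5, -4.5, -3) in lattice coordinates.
-6b₁ - 3b₂ - 3b₃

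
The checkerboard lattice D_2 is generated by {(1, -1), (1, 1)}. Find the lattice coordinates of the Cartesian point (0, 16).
-8b₁ + 8b₂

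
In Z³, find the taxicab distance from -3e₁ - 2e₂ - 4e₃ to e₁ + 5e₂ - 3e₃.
12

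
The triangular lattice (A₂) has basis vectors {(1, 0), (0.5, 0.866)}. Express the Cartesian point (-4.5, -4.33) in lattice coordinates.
-2b₁ - 5b₂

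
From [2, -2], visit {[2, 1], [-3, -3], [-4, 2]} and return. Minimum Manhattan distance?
22
(one optimal route: (2, -2) → (2, 1) → (-4, 2) → (-3, -3) → (2, -2))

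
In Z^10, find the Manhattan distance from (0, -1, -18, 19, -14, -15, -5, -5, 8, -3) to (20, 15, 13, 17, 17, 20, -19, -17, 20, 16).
192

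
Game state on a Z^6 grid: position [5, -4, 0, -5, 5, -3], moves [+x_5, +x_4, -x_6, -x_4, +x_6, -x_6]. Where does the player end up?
(5, -4, 0, -5, 6, -4)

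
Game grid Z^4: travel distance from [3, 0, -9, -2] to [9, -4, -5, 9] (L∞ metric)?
11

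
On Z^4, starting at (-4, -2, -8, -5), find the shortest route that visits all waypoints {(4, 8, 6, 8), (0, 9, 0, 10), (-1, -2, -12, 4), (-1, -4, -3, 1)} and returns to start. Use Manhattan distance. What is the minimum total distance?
108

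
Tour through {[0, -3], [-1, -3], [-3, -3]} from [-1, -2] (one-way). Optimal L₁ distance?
5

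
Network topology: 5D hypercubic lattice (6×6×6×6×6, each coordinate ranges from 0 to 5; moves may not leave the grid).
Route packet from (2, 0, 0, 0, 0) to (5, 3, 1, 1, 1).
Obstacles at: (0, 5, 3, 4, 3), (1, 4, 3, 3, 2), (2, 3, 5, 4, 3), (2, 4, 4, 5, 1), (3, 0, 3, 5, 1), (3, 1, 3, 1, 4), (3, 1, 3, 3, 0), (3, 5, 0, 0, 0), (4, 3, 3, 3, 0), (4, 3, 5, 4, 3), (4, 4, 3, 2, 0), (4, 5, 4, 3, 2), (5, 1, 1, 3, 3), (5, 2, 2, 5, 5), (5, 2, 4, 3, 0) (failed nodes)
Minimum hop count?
9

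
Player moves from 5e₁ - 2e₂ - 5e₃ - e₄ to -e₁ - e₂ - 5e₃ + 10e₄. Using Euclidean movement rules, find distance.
12.5698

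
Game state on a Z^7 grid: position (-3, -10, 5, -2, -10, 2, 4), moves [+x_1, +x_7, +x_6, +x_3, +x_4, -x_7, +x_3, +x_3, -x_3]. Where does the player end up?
(-2, -10, 7, -1, -10, 3, 4)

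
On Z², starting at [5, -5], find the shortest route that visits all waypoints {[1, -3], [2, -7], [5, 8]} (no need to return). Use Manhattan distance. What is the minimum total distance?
25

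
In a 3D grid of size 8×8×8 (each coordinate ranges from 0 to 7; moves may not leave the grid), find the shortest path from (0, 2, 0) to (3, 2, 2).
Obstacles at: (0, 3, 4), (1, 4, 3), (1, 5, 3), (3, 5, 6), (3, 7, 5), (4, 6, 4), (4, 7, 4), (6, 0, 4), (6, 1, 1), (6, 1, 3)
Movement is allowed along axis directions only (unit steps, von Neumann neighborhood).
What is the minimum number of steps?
5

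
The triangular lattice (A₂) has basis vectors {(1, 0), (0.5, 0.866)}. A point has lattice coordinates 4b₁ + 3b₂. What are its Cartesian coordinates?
(5.5, 2.598)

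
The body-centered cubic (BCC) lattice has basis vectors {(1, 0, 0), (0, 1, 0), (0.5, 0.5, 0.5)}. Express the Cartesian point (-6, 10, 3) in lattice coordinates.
-9b₁ + 7b₂ + 6b₃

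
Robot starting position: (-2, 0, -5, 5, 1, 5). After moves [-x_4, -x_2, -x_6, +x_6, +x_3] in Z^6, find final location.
(-2, -1, -4, 4, 1, 5)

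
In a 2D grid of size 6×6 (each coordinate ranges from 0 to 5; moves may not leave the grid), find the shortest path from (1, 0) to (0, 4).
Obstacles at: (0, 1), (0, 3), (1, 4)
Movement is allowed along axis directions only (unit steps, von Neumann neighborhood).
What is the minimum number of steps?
9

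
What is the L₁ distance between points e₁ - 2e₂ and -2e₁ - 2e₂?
3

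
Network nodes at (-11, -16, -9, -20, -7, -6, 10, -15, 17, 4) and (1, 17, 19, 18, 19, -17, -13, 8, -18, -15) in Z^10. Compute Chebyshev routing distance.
38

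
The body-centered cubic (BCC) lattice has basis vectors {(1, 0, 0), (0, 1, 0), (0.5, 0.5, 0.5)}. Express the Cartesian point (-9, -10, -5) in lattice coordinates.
-4b₁ - 5b₂ - 10b₃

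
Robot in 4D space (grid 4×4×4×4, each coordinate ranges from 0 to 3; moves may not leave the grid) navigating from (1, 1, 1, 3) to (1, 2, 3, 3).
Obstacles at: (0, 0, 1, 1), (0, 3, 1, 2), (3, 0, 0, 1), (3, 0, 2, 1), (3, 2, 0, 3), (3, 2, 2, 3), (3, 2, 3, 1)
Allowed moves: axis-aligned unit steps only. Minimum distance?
3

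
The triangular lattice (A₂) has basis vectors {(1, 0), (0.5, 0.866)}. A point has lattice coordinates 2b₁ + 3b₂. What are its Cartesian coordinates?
(3.5, 2.598)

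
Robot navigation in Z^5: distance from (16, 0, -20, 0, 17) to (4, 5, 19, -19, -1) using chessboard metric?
39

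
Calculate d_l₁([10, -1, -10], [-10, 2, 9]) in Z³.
42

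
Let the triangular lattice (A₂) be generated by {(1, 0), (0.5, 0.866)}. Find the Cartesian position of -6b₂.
(-3, -5.196)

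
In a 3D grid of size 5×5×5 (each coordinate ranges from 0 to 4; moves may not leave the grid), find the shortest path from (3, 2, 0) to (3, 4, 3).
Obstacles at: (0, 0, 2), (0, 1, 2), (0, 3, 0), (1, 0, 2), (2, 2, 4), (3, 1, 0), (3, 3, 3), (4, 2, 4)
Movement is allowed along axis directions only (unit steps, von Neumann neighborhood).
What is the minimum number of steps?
5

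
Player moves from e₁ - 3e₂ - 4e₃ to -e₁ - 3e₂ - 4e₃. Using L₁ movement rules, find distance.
2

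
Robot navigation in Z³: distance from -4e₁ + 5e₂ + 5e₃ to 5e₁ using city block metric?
19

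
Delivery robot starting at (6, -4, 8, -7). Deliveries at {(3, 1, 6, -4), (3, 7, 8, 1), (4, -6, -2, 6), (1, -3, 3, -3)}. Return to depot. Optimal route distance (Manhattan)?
90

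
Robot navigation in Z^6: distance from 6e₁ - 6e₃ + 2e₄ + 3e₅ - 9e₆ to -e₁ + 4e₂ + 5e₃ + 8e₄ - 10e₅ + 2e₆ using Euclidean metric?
22.6274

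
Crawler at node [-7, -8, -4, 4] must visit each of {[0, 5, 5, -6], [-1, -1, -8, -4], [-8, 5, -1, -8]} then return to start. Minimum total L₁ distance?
92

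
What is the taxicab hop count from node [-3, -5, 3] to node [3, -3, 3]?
8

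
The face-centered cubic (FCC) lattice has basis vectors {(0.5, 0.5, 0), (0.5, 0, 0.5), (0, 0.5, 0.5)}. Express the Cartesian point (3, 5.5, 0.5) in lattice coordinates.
8b₁ - 2b₂ + 3b₃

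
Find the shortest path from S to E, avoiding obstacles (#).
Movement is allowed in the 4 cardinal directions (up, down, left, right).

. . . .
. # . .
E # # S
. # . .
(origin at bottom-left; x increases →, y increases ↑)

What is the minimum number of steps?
7
(one shortest path: (3, 1) → (3, 2) → (2, 2) → (2, 3) → (1, 3) → (0, 3) → (0, 2) → (0, 1))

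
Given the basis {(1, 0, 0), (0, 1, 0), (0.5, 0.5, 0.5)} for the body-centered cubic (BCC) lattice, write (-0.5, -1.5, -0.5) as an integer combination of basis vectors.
-b₂ - b₃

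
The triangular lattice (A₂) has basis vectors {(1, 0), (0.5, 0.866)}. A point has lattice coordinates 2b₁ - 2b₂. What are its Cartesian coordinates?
(1, -1.732)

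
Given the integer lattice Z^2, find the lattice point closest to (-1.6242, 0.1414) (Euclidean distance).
(-2, 0)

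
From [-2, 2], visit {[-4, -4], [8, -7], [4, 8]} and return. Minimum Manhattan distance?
54
(one optimal route: (-2, 2) → (-4, -4) → (8, -7) → (4, 8) → (-2, 2))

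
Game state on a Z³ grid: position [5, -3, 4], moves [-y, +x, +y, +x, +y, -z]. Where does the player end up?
(7, -2, 3)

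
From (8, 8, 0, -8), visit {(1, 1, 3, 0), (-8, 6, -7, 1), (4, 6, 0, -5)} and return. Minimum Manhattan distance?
84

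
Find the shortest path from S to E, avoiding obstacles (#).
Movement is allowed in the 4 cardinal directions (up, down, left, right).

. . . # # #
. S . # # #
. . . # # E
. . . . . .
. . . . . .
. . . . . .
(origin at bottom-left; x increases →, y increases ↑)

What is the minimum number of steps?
7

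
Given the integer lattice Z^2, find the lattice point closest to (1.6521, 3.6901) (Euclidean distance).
(2, 4)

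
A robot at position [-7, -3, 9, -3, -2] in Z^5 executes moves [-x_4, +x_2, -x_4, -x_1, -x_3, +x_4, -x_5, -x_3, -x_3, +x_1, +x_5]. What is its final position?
(-7, -2, 6, -4, -2)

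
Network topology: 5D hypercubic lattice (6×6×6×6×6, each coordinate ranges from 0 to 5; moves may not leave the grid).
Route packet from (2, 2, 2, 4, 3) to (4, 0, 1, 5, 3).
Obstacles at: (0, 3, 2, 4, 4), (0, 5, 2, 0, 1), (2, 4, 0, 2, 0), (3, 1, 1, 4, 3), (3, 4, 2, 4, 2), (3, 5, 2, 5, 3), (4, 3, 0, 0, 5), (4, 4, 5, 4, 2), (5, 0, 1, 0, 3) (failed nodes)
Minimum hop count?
6
(one shortest path: (2, 2, 2, 4, 3) → (3, 2, 2, 4, 3) → (4, 2, 2, 4, 3) → (4, 1, 2, 4, 3) → (4, 0, 2, 4, 3) → (4, 0, 1, 4, 3) → (4, 0, 1, 5, 3))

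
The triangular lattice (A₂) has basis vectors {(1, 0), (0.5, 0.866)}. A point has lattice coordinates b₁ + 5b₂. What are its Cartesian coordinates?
(3.5, 4.33)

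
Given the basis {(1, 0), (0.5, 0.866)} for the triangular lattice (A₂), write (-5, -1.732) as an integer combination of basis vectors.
-4b₁ - 2b₂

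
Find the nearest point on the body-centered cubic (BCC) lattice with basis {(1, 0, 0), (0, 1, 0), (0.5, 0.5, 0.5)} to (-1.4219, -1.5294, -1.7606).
(-1.5, -1.5, -1.5)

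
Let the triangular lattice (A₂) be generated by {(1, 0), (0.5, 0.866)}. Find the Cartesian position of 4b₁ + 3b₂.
(5.5, 2.598)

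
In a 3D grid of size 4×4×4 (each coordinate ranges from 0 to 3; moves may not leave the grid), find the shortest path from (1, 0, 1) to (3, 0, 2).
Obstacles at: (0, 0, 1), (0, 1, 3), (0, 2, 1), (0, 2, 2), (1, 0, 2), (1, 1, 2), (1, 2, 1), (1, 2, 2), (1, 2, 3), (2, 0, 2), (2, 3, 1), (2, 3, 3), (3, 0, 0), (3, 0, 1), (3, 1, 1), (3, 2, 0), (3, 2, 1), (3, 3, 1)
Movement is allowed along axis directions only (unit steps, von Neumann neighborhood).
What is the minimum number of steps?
5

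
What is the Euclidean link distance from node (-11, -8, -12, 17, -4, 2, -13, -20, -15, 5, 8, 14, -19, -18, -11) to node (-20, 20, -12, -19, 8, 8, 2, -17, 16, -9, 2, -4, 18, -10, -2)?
74.8732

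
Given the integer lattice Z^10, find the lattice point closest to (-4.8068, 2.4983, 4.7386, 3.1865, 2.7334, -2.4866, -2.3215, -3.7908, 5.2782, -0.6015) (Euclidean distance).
(-5, 2, 5, 3, 3, -2, -2, -4, 5, -1)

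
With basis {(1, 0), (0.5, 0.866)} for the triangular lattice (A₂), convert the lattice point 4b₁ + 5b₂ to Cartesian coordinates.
(6.5, 4.33)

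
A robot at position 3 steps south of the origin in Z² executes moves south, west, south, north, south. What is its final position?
(-1, -5)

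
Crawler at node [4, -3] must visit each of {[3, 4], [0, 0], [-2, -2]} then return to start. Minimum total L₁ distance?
26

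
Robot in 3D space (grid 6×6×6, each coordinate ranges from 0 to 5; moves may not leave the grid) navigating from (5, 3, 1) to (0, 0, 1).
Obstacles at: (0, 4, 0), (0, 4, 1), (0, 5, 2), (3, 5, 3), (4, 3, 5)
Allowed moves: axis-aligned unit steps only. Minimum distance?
8
(one shortest path: (5, 3, 1) → (4, 3, 1) → (3, 3, 1) → (2, 3, 1) → (1, 3, 1) → (0, 3, 1) → (0, 2, 1) → (0, 1, 1) → (0, 0, 1))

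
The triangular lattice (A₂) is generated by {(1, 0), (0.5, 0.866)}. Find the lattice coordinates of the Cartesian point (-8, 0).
-8b₁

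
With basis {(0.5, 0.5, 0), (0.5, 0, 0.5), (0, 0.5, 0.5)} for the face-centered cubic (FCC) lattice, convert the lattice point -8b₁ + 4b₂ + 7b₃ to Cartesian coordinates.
(-2, -0.5, 5.5)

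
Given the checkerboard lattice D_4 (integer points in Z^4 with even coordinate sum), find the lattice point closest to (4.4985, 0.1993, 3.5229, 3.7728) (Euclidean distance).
(4, 0, 4, 4)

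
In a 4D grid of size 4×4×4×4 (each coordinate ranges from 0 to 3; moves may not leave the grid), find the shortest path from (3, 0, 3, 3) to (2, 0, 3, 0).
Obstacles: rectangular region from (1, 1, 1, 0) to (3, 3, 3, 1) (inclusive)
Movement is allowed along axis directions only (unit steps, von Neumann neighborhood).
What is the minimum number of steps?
4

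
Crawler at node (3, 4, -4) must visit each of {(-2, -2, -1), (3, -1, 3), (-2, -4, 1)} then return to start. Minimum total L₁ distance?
40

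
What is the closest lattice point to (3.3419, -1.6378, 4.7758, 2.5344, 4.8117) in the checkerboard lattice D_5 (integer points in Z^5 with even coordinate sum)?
(3, -2, 5, 3, 5)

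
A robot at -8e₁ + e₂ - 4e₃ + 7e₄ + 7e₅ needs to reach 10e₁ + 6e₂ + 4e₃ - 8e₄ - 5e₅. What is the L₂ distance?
27.9643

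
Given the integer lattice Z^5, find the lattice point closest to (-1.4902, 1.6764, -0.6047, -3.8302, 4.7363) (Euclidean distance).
(-1, 2, -1, -4, 5)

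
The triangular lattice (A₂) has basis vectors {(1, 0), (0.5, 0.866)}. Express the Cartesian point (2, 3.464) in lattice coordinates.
4b₂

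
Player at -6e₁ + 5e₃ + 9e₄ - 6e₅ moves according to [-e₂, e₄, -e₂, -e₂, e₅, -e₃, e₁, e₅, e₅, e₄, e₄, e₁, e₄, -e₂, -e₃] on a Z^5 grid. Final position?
(-4, -4, 3, 13, -3)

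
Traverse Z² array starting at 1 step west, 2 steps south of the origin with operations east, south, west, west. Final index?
(-2, -3)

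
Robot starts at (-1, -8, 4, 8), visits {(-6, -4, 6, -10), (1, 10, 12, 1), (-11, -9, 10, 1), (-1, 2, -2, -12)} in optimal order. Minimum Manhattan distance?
107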